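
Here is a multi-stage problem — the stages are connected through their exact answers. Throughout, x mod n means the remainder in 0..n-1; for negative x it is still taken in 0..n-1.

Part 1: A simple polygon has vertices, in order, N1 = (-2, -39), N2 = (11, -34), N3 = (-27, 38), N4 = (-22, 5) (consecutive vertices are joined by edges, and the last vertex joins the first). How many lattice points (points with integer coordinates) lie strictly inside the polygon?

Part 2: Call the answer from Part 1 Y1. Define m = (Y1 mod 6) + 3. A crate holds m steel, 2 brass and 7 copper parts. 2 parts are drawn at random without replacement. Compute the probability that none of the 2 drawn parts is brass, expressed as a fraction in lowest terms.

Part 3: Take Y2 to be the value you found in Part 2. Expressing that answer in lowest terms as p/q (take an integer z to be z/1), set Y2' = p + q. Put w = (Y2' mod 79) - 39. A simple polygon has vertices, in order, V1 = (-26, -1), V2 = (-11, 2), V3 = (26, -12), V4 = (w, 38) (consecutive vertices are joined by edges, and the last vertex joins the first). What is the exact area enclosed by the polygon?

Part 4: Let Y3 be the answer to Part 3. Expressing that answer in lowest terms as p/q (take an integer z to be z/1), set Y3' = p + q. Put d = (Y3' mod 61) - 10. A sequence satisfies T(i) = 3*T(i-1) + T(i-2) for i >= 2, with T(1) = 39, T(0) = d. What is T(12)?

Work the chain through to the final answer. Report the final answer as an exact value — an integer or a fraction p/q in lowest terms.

Part 1: cross terms: (-2*-34 - 11*-39)=497, (11*38 - -27*-34)=-500, (-27*5 - -22*38)=701, (-22*-39 - -2*5)=868; twice the area = |1566| = 1566; area = 783; boundary points = 1 + 2 + 1 + 4 = 8; strictly interior points = area - boundary/2 + 1 = 780; answer 780
Part 2: Y1 = 780; m = 3; total draws C(12,2) = 66; favorable C(10,2) = 45; P = 15/22; answer 15/22
Part 3: Y2 = 15/22; threaded value p + q = 37; w = -2; cross terms: (-26*2 - -11*-1)=-63, (-11*-12 - 26*2)=80, (26*38 - -2*-12)=964, (-2*-1 - -26*38)=990; twice the area = |1971| = 1971; area = 1971/2; answer 1971/2
Part 4: Y3 = 1971/2; threaded value p + q = 1973; d = 11; T(2) = 3*(39) + 1*(11) = 128; iterating: T(2)=128, T(3)=423, T(4)=1397, T(5)=4614, T(6)=15239, T(7)=50331, T(8)=166232, T(9)=549027, T(10)=1813313, T(11)=5988966, T(12)=19780211; answer 19780211

19780211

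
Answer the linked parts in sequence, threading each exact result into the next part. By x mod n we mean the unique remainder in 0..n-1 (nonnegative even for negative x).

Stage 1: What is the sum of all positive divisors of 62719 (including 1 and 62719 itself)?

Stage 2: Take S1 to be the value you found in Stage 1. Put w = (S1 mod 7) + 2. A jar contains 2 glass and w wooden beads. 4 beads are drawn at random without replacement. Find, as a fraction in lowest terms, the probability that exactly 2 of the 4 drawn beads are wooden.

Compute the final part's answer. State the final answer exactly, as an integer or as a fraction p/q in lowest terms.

2/5

Stage 1: 62719 = 19 * 3301; sigma = (1 + 19) * (1 + 3301) = 20 * 3302 = 66040; answer 66040
Stage 2: S1 = 66040; w = 4; total draws C(6,4) = 15; favorable C(4,2)*C(2,2) = 6; P = 2/5; answer 2/5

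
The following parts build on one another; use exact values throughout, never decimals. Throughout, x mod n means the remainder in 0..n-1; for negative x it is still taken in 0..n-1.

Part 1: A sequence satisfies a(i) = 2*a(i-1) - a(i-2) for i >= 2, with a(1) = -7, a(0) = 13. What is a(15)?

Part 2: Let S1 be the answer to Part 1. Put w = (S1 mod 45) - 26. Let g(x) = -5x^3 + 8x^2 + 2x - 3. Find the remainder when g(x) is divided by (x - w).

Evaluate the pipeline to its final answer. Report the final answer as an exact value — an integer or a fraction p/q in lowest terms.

-7

Part 1: a(2) = 2*(-7) - 1*(13) = -27; iterating: a(2)=-27, a(3)=-47, a(4)=-67, a(5)=-87, a(6)=-107, a(7)=-127, a(8)=-147, a(9)=-167, a(10)=-187, a(11)=-207, a(12)=-227, a(13)=-247, a(14)=-267, a(15)=-287; answer -287
Part 2: S1 = -287; w = 2; remainder = value at the root: -5*(2)^3 + 8*(2)^2 + 2*(2)^1 - 3 = (-40) + (32) + (4) + (-3) = -7; answer -7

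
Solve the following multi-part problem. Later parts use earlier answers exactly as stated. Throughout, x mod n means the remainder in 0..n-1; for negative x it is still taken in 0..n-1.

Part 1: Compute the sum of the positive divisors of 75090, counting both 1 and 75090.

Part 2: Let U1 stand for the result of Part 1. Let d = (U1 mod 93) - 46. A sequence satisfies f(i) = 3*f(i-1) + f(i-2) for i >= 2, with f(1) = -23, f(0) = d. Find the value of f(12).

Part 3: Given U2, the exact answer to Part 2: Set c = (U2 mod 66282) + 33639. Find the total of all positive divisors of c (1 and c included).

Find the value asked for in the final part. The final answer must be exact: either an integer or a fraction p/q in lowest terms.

Part 1: 75090 = 2 * 3 * 5 * 2503; sigma = (1 + 2) * (1 + 3) * (1 + 5) * (1 + 2503) = 3 * 4 * 6 * 2504 = 180288; answer 180288
Part 2: U1 = 180288; d = 8; f(2) = 3*(-23) + 1*(8) = -61; iterating: f(2)=-61, f(3)=-206, f(4)=-679, f(5)=-2243, f(6)=-7408, f(7)=-24467, f(8)=-80809, f(9)=-266894, f(10)=-881491, f(11)=-2911367, f(12)=-9615592; answer -9615592
Part 3: U2 = -9615592; c = 95219; 95219 is prime, so its only divisors are 1 and 95219; sigma = 1 + 95219 = 95220; answer 95220

95220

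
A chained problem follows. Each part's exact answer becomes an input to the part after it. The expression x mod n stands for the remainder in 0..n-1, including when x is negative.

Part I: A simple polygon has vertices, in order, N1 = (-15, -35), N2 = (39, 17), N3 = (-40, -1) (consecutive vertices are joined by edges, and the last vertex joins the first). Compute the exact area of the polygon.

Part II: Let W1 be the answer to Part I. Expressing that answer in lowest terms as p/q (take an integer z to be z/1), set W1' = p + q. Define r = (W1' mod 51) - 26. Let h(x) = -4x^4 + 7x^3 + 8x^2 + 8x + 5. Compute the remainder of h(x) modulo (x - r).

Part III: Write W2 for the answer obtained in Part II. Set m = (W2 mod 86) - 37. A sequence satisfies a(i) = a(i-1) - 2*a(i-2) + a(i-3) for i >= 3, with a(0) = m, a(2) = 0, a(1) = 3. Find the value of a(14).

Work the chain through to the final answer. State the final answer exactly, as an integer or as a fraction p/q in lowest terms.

165

Part I: cross terms: (-15*17 - 39*-35)=1110, (39*-1 - -40*17)=641, (-40*-35 - -15*-1)=1385; twice the area = |3136| = 3136; area = 1568; answer 1568
Part II: W1 = 1568; threaded value p + q = 1569; r = 13; remainder = value at the root: -4*(13)^4 + 7*(13)^3 + 8*(13)^2 + 8*(13)^1 + 5 = (-114244) + (15379) + (1352) + (104) + (5) = -97404; answer -97404
Part III: W2 = -97404; m = -3; a(3) = 1*(0) - 2*(3) + 1*(-3) = -9; iterating: a(3)=-9, a(4)=-6, a(5)=12, a(6)=15, a(7)=-15, a(8)=-33, a(9)=12, a(10)=63, a(11)=6, a(12)=-108, a(13)=-57, a(14)=165; answer 165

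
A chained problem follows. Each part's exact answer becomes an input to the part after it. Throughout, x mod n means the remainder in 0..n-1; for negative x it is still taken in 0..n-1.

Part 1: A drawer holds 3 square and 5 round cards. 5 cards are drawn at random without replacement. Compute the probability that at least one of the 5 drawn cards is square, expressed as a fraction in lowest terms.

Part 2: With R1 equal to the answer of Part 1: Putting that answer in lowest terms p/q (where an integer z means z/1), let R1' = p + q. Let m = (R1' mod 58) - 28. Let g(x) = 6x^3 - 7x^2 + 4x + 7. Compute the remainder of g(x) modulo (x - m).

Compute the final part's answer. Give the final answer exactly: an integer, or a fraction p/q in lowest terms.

89482

Part 1: total draws C(8,5) = 56; complement C(5,5) = 1; favorable 56 - 1 = 55; P = 55/56; answer 55/56
Part 2: R1 = 55/56; threaded value p + q = 111; m = 25; remainder = value at the root: 6*(25)^3 - 7*(25)^2 + 4*(25)^1 + 7 = (93750) + (-4375) + (100) + (7) = 89482; answer 89482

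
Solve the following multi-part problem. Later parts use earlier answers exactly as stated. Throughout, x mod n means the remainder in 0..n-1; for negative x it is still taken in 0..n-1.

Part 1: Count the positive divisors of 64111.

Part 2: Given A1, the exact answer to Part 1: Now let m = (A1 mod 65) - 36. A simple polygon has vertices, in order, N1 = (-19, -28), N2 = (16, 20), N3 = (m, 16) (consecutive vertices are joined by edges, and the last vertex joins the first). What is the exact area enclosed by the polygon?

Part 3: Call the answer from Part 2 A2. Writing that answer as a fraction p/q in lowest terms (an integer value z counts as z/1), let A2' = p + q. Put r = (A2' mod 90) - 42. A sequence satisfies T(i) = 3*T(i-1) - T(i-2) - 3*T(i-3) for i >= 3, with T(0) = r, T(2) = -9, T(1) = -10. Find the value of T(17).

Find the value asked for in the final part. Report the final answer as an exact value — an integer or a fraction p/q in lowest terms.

-4115746

Part 1: 64111 = 61 * 1051; number of divisors = (1+1) * (1+1) = 4; answer 4
Part 2: A1 = 4; m = -32; cross terms: (-19*20 - 16*-28)=68, (16*16 - -32*20)=896, (-32*-28 - -19*16)=1200; twice the area = |2164| = 2164; area = 1082; answer 1082
Part 3: A2 = 1082; threaded value p + q = 1083; r = -39; T(3) = 3*(-9) - 1*(-10) - 3*(-39) = 100; iterating: T(3)=100, T(4)=339, T(5)=944, T(6)=2193, T(7)=4618, T(8)=8829, T(9)=15290, T(10)=23187, T(11)=27784, T(12)=14295, T(13)=-54460, T(14)=-261027, T(15)=-771506, T(16)=-1890111, T(17)=-4115746; answer -4115746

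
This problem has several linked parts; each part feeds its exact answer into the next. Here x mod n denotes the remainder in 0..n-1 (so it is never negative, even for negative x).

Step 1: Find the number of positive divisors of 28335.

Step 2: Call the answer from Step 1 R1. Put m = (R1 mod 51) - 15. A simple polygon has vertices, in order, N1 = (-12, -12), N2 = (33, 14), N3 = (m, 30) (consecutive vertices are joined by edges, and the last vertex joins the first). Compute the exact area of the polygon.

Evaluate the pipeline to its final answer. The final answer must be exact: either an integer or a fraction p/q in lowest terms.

Step 1: 28335 = 3 * 5 * 1889; number of divisors = (1+1) * (1+1) * (1+1) = 8; answer 8
Step 2: R1 = 8; m = -7; cross terms: (-12*14 - 33*-12)=228, (33*30 - -7*14)=1088, (-7*-12 - -12*30)=444; twice the area = |1760| = 1760; area = 880; answer 880

880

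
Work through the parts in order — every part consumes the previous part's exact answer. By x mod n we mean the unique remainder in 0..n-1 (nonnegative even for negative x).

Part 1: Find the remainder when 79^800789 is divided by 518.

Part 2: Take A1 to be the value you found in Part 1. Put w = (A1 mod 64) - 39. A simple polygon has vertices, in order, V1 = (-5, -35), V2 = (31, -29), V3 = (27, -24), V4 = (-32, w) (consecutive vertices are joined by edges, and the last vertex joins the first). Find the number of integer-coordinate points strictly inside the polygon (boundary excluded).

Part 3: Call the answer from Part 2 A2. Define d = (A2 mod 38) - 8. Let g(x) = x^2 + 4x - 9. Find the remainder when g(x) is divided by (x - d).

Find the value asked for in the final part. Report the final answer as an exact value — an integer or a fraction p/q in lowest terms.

51

Part 1: squarings mod 518: 79^1=79, 79^2=25, 79^4=107, 79^8=53, 79^16=219, 79^32=305, 79^64=303, 79^128=123, 79^256=107, 79^512=53, 79^1024=219, 79^2048=305, 79^4096=303, 79^8192=123, 79^16384=107, 79^32768=53, 79^65536=219, 79^131072=305, 79^262144=303, 79^524288=123; 79^800789 = 79^1 * 79^4 * 79^16 * 79^2048 * 79^4096 * 79^8192 * 79^262144 * 79^524288 = 165 (mod 518); answer 165
Part 2: A1 = 165; w = -2; cross terms: (-5*-29 - 31*-35)=1230, (31*-24 - 27*-29)=39, (27*-2 - -32*-24)=-822, (-32*-35 - -5*-2)=1110; twice the area = |1557| = 1557; area = 1557/2; boundary points = 6 + 1 + 1 + 3 = 11; strictly interior points = area - boundary/2 + 1 = 774; answer 774
Part 3: A2 = 774; d = 6; remainder = value at the root: 1*(6)^2 + 4*(6)^1 - 9 = (36) + (24) + (-9) = 51; answer 51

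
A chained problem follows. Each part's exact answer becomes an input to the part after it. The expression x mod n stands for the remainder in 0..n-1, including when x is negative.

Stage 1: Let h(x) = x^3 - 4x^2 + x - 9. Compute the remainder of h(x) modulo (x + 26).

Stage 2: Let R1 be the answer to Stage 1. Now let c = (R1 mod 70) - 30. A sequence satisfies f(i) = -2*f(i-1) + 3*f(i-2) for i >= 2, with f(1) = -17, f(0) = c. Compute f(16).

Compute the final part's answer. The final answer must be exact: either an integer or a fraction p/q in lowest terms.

451990585

Stage 1: remainder = value at the root: 1*(-26)^3 - 4*(-26)^2 + 1*(-26)^1 - 9 = (-17576) + (-2704) + (-26) + (-9) = -20315; answer -20315
Stage 2: R1 = -20315; c = 25; f(2) = -2*(-17) + 3*(25) = 109; iterating: f(2)=109, f(3)=-269, f(4)=865, f(5)=-2537, f(6)=7669, f(7)=-22949, f(8)=68905, f(9)=-206657, f(10)=620029, f(11)=-1860029, f(12)=5580145, f(13)=-16740377, f(14)=50221189, f(15)=-150663509, f(16)=451990585; answer 451990585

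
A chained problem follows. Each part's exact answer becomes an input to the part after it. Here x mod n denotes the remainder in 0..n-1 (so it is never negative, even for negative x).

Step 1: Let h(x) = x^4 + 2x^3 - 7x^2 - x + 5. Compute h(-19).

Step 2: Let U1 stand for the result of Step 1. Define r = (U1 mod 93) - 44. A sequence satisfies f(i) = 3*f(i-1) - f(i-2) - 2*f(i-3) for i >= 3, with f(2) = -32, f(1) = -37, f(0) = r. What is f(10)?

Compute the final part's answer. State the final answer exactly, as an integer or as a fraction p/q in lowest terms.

-29783

Step 1: 1*(-19)^4 + 2*(-19)^3 - 7*(-19)^2 - 1*(-19)^1 + 5 = (130321) + (-13718) + (-2527) + (19) + (5) = 114100; answer 114100
Step 2: U1 = 114100; r = 38; f(3) = 3*(-32) - 1*(-37) - 2*(38) = -135; iterating: f(3)=-135, f(4)=-299, f(5)=-698, f(6)=-1525, f(7)=-3279, f(8)=-6916, f(9)=-14419, f(10)=-29783; answer -29783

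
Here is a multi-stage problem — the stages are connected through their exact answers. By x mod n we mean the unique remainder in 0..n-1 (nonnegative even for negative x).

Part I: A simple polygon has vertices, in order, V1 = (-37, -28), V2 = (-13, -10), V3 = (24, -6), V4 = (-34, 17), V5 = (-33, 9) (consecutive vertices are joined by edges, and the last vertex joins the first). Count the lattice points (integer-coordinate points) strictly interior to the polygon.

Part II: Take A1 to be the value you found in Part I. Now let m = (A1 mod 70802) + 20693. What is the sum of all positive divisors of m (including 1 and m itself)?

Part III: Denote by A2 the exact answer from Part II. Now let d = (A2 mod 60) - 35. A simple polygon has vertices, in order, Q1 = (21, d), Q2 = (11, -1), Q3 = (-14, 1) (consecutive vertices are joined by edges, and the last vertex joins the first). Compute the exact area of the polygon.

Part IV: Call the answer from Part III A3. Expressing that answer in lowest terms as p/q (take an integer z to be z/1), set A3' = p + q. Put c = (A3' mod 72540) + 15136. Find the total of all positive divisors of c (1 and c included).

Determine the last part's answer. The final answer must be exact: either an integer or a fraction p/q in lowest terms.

Part I: cross terms: (-37*-10 - -13*-28)=6, (-13*-6 - 24*-10)=318, (24*17 - -34*-6)=204, (-34*9 - -33*17)=255, (-33*-28 - -37*9)=1257; twice the area = |2040| = 2040; area = 1020; boundary points = 6 + 1 + 1 + 1 + 1 = 10; strictly interior points = area - boundary/2 + 1 = 1016; answer 1016
Part II: A1 = 1016; m = 21709; 21709 = 17 * 1277; sigma = (1 + 17) * (1 + 1277) = 18 * 1278 = 23004; answer 23004
Part III: A2 = 23004; d = -11; cross terms: (21*-1 - 11*-11)=100, (11*1 - -14*-1)=-3, (-14*-11 - 21*1)=133; twice the area = |230| = 230; area = 115; answer 115
Part IV: A3 = 115; threaded value p + q = 116; c = 15252; 15252 = 2^2 * 3 * 31 * 41; sigma = (1 + 2 + 4) * (1 + 3) * (1 + 31) * (1 + 41) = 7 * 4 * 32 * 42 = 37632; answer 37632

37632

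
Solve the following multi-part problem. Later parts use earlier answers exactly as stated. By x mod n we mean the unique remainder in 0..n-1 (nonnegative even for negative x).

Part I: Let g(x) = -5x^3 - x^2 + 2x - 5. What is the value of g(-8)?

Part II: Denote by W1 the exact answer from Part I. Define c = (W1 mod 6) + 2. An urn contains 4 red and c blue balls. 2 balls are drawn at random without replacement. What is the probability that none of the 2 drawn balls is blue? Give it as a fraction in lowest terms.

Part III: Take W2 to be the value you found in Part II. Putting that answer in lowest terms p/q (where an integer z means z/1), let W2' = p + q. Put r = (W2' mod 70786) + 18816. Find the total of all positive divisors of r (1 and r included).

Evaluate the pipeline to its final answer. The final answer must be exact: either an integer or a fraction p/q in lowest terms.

Part I: -5*(-8)^3 - 1*(-8)^2 + 2*(-8)^1 - 5 = (2560) + (-64) + (-16) + (-5) = 2475; answer 2475
Part II: W1 = 2475; c = 5; total draws C(9,2) = 36; favorable C(4,2) = 6; P = 1/6; answer 1/6
Part III: W2 = 1/6; threaded value p + q = 7; r = 18823; 18823 = 7 * 2689; sigma = (1 + 7) * (1 + 2689) = 8 * 2690 = 21520; answer 21520

21520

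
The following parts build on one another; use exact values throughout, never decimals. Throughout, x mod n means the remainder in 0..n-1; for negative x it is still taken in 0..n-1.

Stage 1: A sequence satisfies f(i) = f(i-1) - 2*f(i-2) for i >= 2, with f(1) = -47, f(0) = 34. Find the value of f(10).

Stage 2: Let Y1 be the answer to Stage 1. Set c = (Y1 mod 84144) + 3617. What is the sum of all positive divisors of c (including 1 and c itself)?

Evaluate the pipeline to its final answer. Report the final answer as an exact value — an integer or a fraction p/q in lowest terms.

9954

Stage 1: f(2) = 1*(-47) - 2*(34) = -115; iterating: f(2)=-115, f(3)=-21, f(4)=209, f(5)=251, f(6)=-167, f(7)=-669, f(8)=-335, f(9)=1003, f(10)=1673; answer 1673
Stage 2: Y1 = 1673; c = 5290; 5290 = 2 * 5 * 23^2; sigma = (1 + 2) * (1 + 5) * (1 + 23 + 529) = 3 * 6 * 553 = 9954; answer 9954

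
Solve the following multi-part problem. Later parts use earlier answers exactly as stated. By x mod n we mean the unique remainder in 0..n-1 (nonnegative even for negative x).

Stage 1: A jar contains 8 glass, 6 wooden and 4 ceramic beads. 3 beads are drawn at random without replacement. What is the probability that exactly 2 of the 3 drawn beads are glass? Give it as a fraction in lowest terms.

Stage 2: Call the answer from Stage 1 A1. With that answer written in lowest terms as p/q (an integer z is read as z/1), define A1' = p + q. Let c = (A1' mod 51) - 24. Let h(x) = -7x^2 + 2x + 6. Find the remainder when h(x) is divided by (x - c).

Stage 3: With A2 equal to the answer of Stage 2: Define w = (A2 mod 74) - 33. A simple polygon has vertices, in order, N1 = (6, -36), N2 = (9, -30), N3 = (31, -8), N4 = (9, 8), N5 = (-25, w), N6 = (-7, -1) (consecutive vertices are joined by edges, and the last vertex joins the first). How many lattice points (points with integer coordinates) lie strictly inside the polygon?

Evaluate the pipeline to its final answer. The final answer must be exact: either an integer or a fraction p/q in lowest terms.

1176

Stage 1: total draws C(18,3) = 816; favorable C(8,2)*C(10,1) = 280; P = 35/102; answer 35/102
Stage 2: A1 = 35/102; threaded value p + q = 137; c = 11; remainder = value at the root: -7*(11)^2 + 2*(11)^1 + 6 = (-847) + (22) + (6) = -819; answer -819
Stage 3: A2 = -819; w = 36; cross terms: (6*-30 - 9*-36)=144, (9*-8 - 31*-30)=858, (31*8 - 9*-8)=320, (9*36 - -25*8)=524, (-25*-1 - -7*36)=277, (-7*-36 - 6*-1)=258; twice the area = |2381| = 2381; area = 2381/2; boundary points = 3 + 22 + 2 + 2 + 1 + 1 = 31; strictly interior points = area - boundary/2 + 1 = 1176; answer 1176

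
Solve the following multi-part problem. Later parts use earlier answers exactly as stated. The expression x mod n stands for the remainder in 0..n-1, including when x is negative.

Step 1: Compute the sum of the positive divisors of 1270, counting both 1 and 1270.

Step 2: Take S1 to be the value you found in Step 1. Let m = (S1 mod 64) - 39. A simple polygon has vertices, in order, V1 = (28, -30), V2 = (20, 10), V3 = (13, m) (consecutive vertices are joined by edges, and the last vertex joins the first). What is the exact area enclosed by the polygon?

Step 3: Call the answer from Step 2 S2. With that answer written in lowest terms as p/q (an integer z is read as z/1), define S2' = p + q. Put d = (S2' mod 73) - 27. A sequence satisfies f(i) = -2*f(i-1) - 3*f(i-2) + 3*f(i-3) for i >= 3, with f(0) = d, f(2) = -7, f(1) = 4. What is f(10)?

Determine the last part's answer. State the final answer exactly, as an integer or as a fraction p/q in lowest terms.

-11842

Step 1: 1270 = 2 * 5 * 127; sigma = (1 + 2) * (1 + 5) * (1 + 127) = 3 * 6 * 128 = 2304; answer 2304
Step 2: S1 = 2304; m = -39; cross terms: (28*10 - 20*-30)=880, (20*-39 - 13*10)=-910, (13*-30 - 28*-39)=702; twice the area = |672| = 672; area = 336; answer 336
Step 3: S2 = 336; threaded value p + q = 337; d = 18; f(3) = -2*(-7) - 3*(4) + 3*(18) = 56; iterating: f(3)=56, f(4)=-79, f(5)=-31, f(6)=467, f(7)=-1078, f(8)=662, f(9)=3311, f(10)=-11842; answer -11842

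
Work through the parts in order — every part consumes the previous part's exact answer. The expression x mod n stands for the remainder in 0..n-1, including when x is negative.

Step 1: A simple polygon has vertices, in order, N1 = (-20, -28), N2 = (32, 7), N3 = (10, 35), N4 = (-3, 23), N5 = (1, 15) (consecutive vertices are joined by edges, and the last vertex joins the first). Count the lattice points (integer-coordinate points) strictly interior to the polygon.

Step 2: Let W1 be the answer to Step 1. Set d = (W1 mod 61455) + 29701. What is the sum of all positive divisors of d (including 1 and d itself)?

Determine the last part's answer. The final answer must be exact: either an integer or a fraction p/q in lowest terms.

93600

Step 1: cross terms: (-20*7 - 32*-28)=756, (32*35 - 10*7)=1050, (10*23 - -3*35)=335, (-3*15 - 1*23)=-68, (1*-28 - -20*15)=272; twice the area = |2345| = 2345; area = 2345/2; boundary points = 1 + 2 + 1 + 4 + 1 = 9; strictly interior points = area - boundary/2 + 1 = 1169; answer 1169
Step 2: W1 = 1169; d = 30870; 30870 = 2 * 3^2 * 5 * 7^3; sigma = (1 + 2) * (1 + 3 + 9) * (1 + 5) * (1 + 7 + 49 + 343) = 3 * 13 * 6 * 400 = 93600; answer 93600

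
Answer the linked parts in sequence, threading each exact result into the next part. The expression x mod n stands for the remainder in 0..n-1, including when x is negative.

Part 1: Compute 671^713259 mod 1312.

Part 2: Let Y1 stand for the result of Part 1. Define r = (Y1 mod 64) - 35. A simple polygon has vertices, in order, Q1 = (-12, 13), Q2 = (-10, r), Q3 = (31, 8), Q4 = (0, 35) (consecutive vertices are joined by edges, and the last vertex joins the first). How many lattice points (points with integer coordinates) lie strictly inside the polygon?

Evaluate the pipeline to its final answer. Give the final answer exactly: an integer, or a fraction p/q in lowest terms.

Part 1: squarings mod 1312: 671^1=671, 671^2=225, 671^4=769, 671^8=961, 671^16=1185, 671^32=385, 671^64=1281, 671^128=961, 671^256=1185, 671^512=385, 671^1024=1281, 671^2048=961, 671^4096=1185, 671^8192=385, 671^16384=1281, 671^32768=961, 671^65536=1185, 671^131072=385, 671^262144=1281, 671^524288=961; 671^713259 = 671^1 * 671^2 * 671^8 * 671^32 * 671^512 * 671^8192 * 671^16384 * 671^32768 * 671^131072 * 671^524288 = 1055 (mod 1312); answer 1055
Part 2: Y1 = 1055; r = -4; cross terms: (-12*-4 - -10*13)=178, (-10*8 - 31*-4)=44, (31*35 - 0*8)=1085, (0*13 - -12*35)=420; twice the area = |1727| = 1727; area = 1727/2; boundary points = 1 + 1 + 1 + 2 = 5; strictly interior points = area - boundary/2 + 1 = 862; answer 862

862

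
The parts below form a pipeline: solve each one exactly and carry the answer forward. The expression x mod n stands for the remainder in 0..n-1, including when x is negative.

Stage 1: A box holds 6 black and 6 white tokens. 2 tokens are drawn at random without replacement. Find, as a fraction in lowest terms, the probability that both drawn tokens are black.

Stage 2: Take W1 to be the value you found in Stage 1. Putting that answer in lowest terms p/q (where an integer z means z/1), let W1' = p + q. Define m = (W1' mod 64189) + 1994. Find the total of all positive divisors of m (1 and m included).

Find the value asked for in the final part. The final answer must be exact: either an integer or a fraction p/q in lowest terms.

2112

Stage 1: total draws C(12,2) = 66; favorable C(6,2) = 15; P = 5/22; answer 5/22
Stage 2: W1 = 5/22; threaded value p + q = 27; m = 2021; 2021 = 43 * 47; sigma = (1 + 43) * (1 + 47) = 44 * 48 = 2112; answer 2112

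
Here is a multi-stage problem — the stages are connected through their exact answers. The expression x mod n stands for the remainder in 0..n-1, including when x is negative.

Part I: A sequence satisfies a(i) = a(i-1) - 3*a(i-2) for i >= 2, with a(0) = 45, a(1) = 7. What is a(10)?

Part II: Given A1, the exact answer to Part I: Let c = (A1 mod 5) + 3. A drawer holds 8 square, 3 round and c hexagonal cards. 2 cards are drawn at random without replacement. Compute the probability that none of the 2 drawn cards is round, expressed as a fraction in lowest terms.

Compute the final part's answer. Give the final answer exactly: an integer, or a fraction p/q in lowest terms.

13/20

Part I: a(2) = 1*(7) - 3*(45) = -128; iterating: a(2)=-128, a(3)=-149, a(4)=235, a(5)=682, a(6)=-23, a(7)=-2069, a(8)=-2000, a(9)=4207, a(10)=10207; answer 10207
Part II: A1 = 10207; c = 5; total draws C(16,2) = 120; favorable C(13,2) = 78; P = 13/20; answer 13/20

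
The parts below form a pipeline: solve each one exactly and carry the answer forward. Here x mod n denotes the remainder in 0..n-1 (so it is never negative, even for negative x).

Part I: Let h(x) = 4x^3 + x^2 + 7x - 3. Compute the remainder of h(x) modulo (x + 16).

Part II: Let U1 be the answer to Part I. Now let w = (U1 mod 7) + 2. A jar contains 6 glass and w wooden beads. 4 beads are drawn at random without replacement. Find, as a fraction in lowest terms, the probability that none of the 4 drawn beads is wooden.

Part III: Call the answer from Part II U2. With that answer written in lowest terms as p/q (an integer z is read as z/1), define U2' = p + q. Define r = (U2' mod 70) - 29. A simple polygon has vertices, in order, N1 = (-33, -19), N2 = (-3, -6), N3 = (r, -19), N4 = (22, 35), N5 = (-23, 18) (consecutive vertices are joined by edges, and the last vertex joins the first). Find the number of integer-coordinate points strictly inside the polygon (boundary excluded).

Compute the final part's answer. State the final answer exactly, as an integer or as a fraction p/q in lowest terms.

1525

Part I: remainder = value at the root: 4*(-16)^3 + 1*(-16)^2 + 7*(-16)^1 - 3 = (-16384) + (256) + (-112) + (-3) = -16243; answer -16243
Part II: U1 = -16243; w = 6; total draws C(12,4) = 495; favorable C(6,4) = 15; P = 1/33; answer 1/33
Part III: U2 = 1/33; threaded value p + q = 34; r = 5; cross terms: (-33*-6 - -3*-19)=141, (-3*-19 - 5*-6)=87, (5*35 - 22*-19)=593, (22*18 - -23*35)=1201, (-23*-19 - -33*18)=1031; twice the area = |3053| = 3053; area = 3053/2; boundary points = 1 + 1 + 1 + 1 + 1 = 5; strictly interior points = area - boundary/2 + 1 = 1525; answer 1525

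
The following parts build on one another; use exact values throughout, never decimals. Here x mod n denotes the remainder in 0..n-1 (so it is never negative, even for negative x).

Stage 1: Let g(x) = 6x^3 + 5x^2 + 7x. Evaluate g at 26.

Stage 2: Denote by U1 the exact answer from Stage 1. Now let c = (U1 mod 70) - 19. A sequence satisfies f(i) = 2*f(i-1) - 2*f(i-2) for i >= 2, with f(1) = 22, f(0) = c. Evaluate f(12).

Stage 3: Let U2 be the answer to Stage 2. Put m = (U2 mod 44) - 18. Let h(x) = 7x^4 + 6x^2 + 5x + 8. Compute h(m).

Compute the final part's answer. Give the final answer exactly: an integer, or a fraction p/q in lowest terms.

1642814

Stage 1: 6*(26)^3 + 5*(26)^2 + 7*(26)^1 = (105456) + (3380) + (182) = 109018; answer 109018
Stage 2: U1 = 109018; c = 9; f(2) = 2*(22) - 2*(9) = 26; iterating: f(2)=26, f(3)=8, f(4)=-36, f(5)=-88, f(6)=-104, f(7)=-32, f(8)=144, f(9)=352, f(10)=416, f(11)=128, f(12)=-576; answer -576
Stage 3: U2 = -576; m = 22; 7*(22)^4 + 6*(22)^2 + 5*(22)^1 + 8 = (1639792) + (2904) + (110) + (8) = 1642814; answer 1642814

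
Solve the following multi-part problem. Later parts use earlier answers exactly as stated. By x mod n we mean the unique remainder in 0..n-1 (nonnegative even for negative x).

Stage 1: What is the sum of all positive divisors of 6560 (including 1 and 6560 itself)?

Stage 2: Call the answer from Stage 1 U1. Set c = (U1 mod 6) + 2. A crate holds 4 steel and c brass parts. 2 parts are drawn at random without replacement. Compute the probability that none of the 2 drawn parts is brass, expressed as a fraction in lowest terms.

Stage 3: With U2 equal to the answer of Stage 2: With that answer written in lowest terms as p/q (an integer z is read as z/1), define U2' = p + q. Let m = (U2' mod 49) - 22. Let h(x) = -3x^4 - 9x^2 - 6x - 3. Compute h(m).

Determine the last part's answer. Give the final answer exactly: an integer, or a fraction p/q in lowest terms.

-153813

Stage 1: 6560 = 2^5 * 5 * 41; sigma = (1 + 2 + 4 + 8 + 16 + 32) * (1 + 5) * (1 + 41) = 63 * 6 * 42 = 15876; answer 15876
Stage 2: U1 = 15876; c = 2; total draws C(6,2) = 15; favorable C(4,2) = 6; P = 2/5; answer 2/5
Stage 3: U2 = 2/5; threaded value p + q = 7; m = -15; -3*(-15)^4 - 9*(-15)^2 - 6*(-15)^1 - 3 = (-151875) + (-2025) + (90) + (-3) = -153813; answer -153813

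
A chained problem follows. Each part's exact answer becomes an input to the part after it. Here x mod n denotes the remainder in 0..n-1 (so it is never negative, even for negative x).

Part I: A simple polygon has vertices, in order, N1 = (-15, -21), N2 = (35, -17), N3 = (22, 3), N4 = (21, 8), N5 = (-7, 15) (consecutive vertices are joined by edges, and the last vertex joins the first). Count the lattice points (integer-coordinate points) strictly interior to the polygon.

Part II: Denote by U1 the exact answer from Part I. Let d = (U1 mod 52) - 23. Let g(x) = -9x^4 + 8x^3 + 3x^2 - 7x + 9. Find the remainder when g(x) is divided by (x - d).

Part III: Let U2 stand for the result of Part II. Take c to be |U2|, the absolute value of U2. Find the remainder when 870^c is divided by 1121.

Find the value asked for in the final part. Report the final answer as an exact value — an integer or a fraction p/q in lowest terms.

Part I: cross terms: (-15*-17 - 35*-21)=990, (35*3 - 22*-17)=479, (22*8 - 21*3)=113, (21*15 - -7*8)=371, (-7*-21 - -15*15)=372; twice the area = |2325| = 2325; area = 2325/2; boundary points = 2 + 1 + 1 + 7 + 4 = 15; strictly interior points = area - boundary/2 + 1 = 1156; answer 1156
Part II: U1 = 1156; d = -11; remainder = value at the root: -9*(-11)^4 + 8*(-11)^3 + 3*(-11)^2 - 7*(-11)^1 + 9 = (-131769) + (-10648) + (363) + (77) + (9) = -141968; answer -141968
Part III: U2 = -141968; c = 141968; squarings mod 1121: 870^1=870, 870^2=225, 870^4=180, 870^8=1012, 870^16=671, 870^32=720, 870^64=498, 870^128=263, 870^256=788, 870^512=1031, 870^1024=253, 870^2048=112, 870^4096=213, 870^8192=529, 870^16384=712, 870^32768=252, 870^65536=728, 870^131072=872; 870^141968 = 870^16 * 870^128 * 870^512 * 870^2048 * 870^8192 * 870^131072 = 700 (mod 1121); answer 700

700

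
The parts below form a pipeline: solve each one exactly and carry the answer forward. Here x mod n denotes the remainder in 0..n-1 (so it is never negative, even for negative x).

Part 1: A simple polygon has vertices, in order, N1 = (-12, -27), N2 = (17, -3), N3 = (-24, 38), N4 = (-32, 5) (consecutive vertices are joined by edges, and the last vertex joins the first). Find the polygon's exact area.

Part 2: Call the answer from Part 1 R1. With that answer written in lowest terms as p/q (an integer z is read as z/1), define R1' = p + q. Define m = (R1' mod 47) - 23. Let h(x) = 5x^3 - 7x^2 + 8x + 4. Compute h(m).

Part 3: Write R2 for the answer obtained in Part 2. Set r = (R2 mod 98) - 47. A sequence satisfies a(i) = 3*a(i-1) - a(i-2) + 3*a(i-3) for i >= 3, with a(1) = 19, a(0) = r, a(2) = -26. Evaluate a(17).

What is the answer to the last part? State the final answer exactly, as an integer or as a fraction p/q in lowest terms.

Part 1: cross terms: (-12*-3 - 17*-27)=495, (17*38 - -24*-3)=574, (-24*5 - -32*38)=1096, (-32*-27 - -12*5)=924; twice the area = |3089| = 3089; area = 3089/2; answer 3089/2
Part 2: R1 = 3089/2; threaded value p + q = 3091; m = 13; 5*(13)^3 - 7*(13)^2 + 8*(13)^1 + 4 = (10985) + (-1183) + (104) + (4) = 9910; answer 9910
Part 3: R2 = 9910; r = -35; a(3) = 3*(-26) - 1*(19) + 3*(-35) = -202; iterating: a(3)=-202, a(4)=-523, a(5)=-1445, a(6)=-4418, a(7)=-13378, a(8)=-40051, a(9)=-120029, a(10)=-360170, a(11)=-1080634, a(12)=-3241819, a(13)=-9725333, a(14)=-29176082, a(15)=-87528370, a(16)=-262585027, a(17)=-787754957; answer -787754957

-787754957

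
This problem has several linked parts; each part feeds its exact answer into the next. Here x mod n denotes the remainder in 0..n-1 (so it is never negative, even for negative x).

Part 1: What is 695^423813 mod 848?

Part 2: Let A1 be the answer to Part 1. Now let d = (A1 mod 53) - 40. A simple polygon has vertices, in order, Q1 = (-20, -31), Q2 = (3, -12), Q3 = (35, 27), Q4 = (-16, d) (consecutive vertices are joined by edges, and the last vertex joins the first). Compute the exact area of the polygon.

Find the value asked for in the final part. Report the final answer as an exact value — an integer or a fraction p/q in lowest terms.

Part 1: squarings mod 848: 695^1=695, 695^2=513, 695^4=289, 695^8=417, 695^16=49, 695^32=705, 695^64=97, 695^128=81, 695^256=625, 695^512=545, 695^1024=225, 695^2048=593, 695^4096=577, 695^8192=513, 695^16384=289, 695^32768=417, 695^65536=49, 695^131072=705, 695^262144=97; 695^423813 = 695^1 * 695^4 * 695^128 * 695^256 * 695^512 * 695^1024 * 695^4096 * 695^8192 * 695^16384 * 695^131072 * 695^262144 = 423 (mod 848); answer 423
Part 2: A1 = 423; d = 12; cross terms: (-20*-12 - 3*-31)=333, (3*27 - 35*-12)=501, (35*12 - -16*27)=852, (-16*-31 - -20*12)=736; twice the area = |2422| = 2422; area = 1211; answer 1211

1211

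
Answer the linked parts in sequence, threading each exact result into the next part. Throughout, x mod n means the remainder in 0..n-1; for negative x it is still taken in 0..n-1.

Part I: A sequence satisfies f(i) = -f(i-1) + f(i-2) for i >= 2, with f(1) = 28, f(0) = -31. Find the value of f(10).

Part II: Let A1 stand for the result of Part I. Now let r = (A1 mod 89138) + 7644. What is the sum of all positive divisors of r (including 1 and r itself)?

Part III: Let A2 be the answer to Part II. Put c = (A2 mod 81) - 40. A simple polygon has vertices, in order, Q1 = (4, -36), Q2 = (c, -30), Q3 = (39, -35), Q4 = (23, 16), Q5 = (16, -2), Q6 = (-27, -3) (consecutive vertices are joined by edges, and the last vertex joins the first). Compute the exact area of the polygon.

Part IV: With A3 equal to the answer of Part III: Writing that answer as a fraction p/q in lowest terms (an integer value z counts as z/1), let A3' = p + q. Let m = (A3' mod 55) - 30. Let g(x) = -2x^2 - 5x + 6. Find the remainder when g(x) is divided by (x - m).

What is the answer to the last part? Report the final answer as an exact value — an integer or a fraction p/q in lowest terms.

Part I: f(2) = -1*(28) + 1*(-31) = -59; iterating: f(2)=-59, f(3)=87, f(4)=-146, f(5)=233, f(6)=-379, f(7)=612, f(8)=-991, f(9)=1603, f(10)=-2594; answer -2594
Part II: A1 = -2594; r = 94188; 94188 = 2^2 * 3 * 47 * 167; sigma = (1 + 2 + 4) * (1 + 3) * (1 + 47) * (1 + 167) = 7 * 4 * 48 * 168 = 225792; answer 225792
Part III: A2 = 225792; c = 5; cross terms: (4*-30 - 5*-36)=60, (5*-35 - 39*-30)=995, (39*16 - 23*-35)=1429, (23*-2 - 16*16)=-302, (16*-3 - -27*-2)=-102, (-27*-36 - 4*-3)=984; twice the area = |3064| = 3064; area = 1532; answer 1532
Part IV: A3 = 1532; threaded value p + q = 1533; m = 18; remainder = value at the root: -2*(18)^2 - 5*(18)^1 + 6 = (-648) + (-90) + (6) = -732; answer -732

-732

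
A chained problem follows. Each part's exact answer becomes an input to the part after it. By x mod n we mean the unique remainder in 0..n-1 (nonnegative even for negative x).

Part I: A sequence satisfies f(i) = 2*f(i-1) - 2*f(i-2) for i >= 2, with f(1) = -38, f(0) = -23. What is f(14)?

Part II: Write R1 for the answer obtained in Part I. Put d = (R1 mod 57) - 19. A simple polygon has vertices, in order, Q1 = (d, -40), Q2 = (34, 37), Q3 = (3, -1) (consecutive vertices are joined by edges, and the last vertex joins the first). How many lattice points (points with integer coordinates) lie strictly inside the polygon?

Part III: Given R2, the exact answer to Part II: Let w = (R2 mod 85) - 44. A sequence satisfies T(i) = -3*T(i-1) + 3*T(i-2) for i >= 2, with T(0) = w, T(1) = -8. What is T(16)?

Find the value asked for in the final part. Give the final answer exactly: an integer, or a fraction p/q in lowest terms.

Part I: f(2) = 2*(-38) - 2*(-23) = -30; iterating: f(2)=-30, f(3)=16, f(4)=92, f(5)=152, f(6)=120, f(7)=-64, f(8)=-368, f(9)=-608, f(10)=-480, f(11)=256, f(12)=1472, f(13)=2432, f(14)=1920; answer 1920
Part II: R1 = 1920; d = 20; cross terms: (20*37 - 34*-40)=2100, (34*-1 - 3*37)=-145, (3*-40 - 20*-1)=-100; twice the area = |1855| = 1855; area = 1855/2; boundary points = 7 + 1 + 1 = 9; strictly interior points = area - boundary/2 + 1 = 924; answer 924
Part III: R2 = 924; w = 30; T(2) = -3*(-8) + 3*(30) = 114; iterating: T(2)=114, T(3)=-366, T(4)=1440, T(5)=-5418, T(6)=20574, T(7)=-77976, T(8)=295650, T(9)=-1120878, T(10)=4249584, T(11)=-16111386, T(12)=61082910, T(13)=-231582888, T(14)=877997394, T(15)=-3328740846, T(16)=12620214720; answer 12620214720

12620214720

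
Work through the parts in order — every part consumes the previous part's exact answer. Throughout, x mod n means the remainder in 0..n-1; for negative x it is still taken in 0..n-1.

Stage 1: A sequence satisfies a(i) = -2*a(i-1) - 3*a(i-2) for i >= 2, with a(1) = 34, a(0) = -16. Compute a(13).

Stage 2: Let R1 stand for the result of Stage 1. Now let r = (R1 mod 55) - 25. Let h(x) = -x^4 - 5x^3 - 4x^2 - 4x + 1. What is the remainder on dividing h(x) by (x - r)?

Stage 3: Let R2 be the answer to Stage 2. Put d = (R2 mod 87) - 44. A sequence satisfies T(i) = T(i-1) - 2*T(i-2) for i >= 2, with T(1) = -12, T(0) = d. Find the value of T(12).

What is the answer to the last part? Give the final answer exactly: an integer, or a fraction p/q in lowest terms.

-1920

Stage 1: a(2) = -2*(34) - 3*(-16) = -20; iterating: a(2)=-20, a(3)=-62, a(4)=184, a(5)=-182, a(6)=-188, a(7)=922, a(8)=-1280, a(9)=-206, a(10)=4252, a(11)=-7886, a(12)=3016, a(13)=17626; answer 17626
Stage 2: R1 = 17626; r = 1; remainder = value at the root: -1*(1)^4 - 5*(1)^3 - 4*(1)^2 - 4*(1)^1 + 1 = (-1) + (-5) + (-4) + (-4) + (1) = -13; answer -13
Stage 3: R2 = -13; d = 30; T(2) = 1*(-12) - 2*(30) = -72; iterating: T(2)=-72, T(3)=-48, T(4)=96, T(5)=192, T(6)=0, T(7)=-384, T(8)=-384, T(9)=384, T(10)=1152, T(11)=384, T(12)=-1920; answer -1920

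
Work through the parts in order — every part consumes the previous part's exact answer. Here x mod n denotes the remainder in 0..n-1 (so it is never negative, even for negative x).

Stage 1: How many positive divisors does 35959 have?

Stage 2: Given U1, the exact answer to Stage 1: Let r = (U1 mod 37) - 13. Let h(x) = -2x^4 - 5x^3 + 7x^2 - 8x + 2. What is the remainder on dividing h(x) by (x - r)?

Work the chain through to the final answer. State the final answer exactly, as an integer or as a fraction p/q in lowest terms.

Stage 1: 35959 = 7 * 11 * 467; number of divisors = (1+1) * (1+1) * (1+1) = 8; answer 8
Stage 2: U1 = 8; r = -5; remainder = value at the root: -2*(-5)^4 - 5*(-5)^3 + 7*(-5)^2 - 8*(-5)^1 + 2 = (-1250) + (625) + (175) + (40) + (2) = -408; answer -408

-408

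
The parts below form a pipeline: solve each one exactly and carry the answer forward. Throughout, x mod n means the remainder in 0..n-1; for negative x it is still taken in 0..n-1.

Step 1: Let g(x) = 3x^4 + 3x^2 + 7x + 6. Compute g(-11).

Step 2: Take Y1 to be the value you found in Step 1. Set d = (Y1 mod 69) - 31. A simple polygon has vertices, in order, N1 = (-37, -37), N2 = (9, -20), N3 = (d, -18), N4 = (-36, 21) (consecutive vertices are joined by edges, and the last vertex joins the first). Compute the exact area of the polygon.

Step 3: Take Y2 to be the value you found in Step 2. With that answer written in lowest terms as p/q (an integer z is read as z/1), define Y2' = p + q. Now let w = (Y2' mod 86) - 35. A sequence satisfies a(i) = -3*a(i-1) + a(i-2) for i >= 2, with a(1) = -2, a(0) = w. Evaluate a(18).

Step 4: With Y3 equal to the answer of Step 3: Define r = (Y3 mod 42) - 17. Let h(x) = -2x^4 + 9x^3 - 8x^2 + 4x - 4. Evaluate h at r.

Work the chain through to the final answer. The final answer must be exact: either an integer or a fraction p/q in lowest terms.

-27

Step 1: 3*(-11)^4 + 3*(-11)^2 + 7*(-11)^1 + 6 = (43923) + (363) + (-77) + (6) = 44215; answer 44215
Step 2: Y1 = 44215; d = 24; cross terms: (-37*-20 - 9*-37)=1073, (9*-18 - 24*-20)=318, (24*21 - -36*-18)=-144, (-36*-37 - -37*21)=2109; twice the area = |3356| = 3356; area = 1678; answer 1678
Step 3: Y2 = 1678; threaded value p + q = 1679; w = 10; a(2) = -3*(-2) + 1*(10) = 16; iterating: a(2)=16, a(3)=-50, a(4)=166, a(5)=-548, a(6)=1810, a(7)=-5978, a(8)=19744, a(9)=-65210, a(10)=215374, a(11)=-711332, a(12)=2349370, a(13)=-7759442, a(14)=25627696, a(15)=-84642530, a(16)=279555286, a(17)=-923308388, a(18)=3049480450; answer 3049480450
Step 4: Y3 = 3049480450; r = -1; -2*(-1)^4 + 9*(-1)^3 - 8*(-1)^2 + 4*(-1)^1 - 4 = (-2) + (-9) + (-8) + (-4) + (-4) = -27; answer -27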